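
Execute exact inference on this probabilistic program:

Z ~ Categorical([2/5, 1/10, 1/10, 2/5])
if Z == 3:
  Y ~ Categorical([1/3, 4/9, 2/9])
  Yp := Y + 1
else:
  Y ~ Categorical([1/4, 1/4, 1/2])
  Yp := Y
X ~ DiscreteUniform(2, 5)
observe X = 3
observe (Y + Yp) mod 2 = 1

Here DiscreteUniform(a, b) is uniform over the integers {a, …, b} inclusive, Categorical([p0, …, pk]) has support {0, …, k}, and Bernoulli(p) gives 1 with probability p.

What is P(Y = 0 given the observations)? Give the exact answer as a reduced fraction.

Enumerate traces; 3 have nonzero weight after conditioning:
  (Z=3, Y=0, X=3) weight 1/30
  (Z=3, Y=1, X=3) weight 2/45
  (Z=3, Y=2, X=3) weight 1/45
Group by Y:
  weight(Y=0) = 1/30
  weight(Y=1) = 2/45
  weight(Y=2) = 1/45
Total weight = 1/30 + 2/45 + 1/45 = 1/10
P(Y=0 | obs) = 1/30 / 1/10 = 1/3
P(Y=1 | obs) = 2/45 / 1/10 = 4/9
P(Y=2 | obs) = 1/45 / 1/10 = 2/9

P(Y = 0 | obs) = 1/3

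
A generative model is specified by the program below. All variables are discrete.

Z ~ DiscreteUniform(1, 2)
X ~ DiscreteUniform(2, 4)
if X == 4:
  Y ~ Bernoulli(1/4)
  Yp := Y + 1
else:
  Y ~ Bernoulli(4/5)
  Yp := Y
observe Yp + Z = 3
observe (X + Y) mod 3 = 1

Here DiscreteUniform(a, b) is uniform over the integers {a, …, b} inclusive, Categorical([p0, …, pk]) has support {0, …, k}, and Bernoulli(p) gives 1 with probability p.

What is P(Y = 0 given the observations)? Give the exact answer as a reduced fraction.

P(Y = 0 | obs) = 15/31

Enumerate traces; 2 have nonzero weight after conditioning:
  (Z=2, X=3, Y=1) weight 2/15
  (Z=2, X=4, Y=0) weight 1/8
Group by Y:
  weight(Y=0) = 1/8
  weight(Y=1) = 2/15
Total weight = 1/8 + 2/15 = 31/120
P(Y=0 | obs) = 1/8 / 31/120 = 15/31
P(Y=1 | obs) = 2/15 / 31/120 = 16/31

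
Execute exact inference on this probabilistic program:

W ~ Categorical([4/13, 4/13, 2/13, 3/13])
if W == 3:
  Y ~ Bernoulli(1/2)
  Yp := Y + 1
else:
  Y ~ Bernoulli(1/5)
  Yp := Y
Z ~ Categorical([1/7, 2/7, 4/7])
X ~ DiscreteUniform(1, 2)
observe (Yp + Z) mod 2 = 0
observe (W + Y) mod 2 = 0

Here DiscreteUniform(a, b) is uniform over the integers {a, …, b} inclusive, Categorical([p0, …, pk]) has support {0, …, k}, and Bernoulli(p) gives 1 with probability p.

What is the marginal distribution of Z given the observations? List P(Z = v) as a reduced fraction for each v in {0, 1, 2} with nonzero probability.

P(Z=0) = 63/331, P(Z=1) = 16/331, P(Z=2) = 252/331

Enumerate traces; 14 have nonzero weight after conditioning:
  (W=0, Y=0, Z=0, X=1) weight 8/455
  (W=0, Y=0, Z=0, X=2) weight 8/455
  (W=0, Y=0, Z=2, X=1) weight 32/455
  (W=0, Y=0, Z=2, X=2) weight 32/455
  (W=1, Y=1, Z=1, X=1) weight 4/455
  (W=1, Y=1, Z=1, X=2) weight 4/455
  (W=2, Y=0, Z=0, X=1) weight 4/455
  (W=2, Y=0, Z=0, X=2) weight 4/455
  … 6 more
Group by Z:
  weight(Z=0) = 9/130
  weight(Z=1) = 8/455
  weight(Z=2) = 18/65
Total weight = 9/130 + 8/455 + 18/65 = 331/910
P(Z=0 | obs) = 9/130 / 331/910 = 63/331
P(Z=1 | obs) = 8/455 / 331/910 = 16/331
P(Z=2 | obs) = 18/65 / 331/910 = 252/331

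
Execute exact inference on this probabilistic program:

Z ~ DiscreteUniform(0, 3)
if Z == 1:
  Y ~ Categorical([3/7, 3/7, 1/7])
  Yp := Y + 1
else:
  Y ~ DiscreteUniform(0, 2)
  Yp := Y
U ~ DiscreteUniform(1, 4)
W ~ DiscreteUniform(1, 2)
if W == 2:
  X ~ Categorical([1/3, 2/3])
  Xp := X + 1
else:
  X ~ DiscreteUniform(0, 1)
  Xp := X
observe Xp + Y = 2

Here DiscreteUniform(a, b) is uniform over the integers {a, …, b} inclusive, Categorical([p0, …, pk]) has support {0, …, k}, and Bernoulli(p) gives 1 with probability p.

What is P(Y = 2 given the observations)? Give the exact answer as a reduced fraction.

P(Y = 2 | obs) = 4/19

Enumerate traces; 64 have nonzero weight after conditioning:
  (Z=0, Y=0, U=1, W=2, X=1) weight 1/144
  (Z=0, Y=0, U=2, W=2, X=1) weight 1/144
  (Z=0, Y=0, U=3, W=2, X=1) weight 1/144
  (Z=0, Y=0, U=4, W=2, X=1) weight 1/144
  (Z=0, Y=1, U=1, W=1, X=1) weight 1/192
  (Z=0, Y=1, U=1, W=2, X=0) weight 1/288
  (Z=0, Y=1, U=2, W=1, X=1) weight 1/192
  (Z=0, Y=1, U=2, W=2, X=0) weight 1/288
  (Z=0, Y=2, U=1, W=1, X=0) weight 1/192
  … 55 more
Group by Y:
  weight(Y=0) = 5/42
  weight(Y=1) = 25/168
  weight(Y=2) = 1/14
Total weight = 5/42 + 25/168 + 1/14 = 19/56
P(Y=0 | obs) = 5/42 / 19/56 = 20/57
P(Y=1 | obs) = 25/168 / 19/56 = 25/57
P(Y=2 | obs) = 1/14 / 19/56 = 4/19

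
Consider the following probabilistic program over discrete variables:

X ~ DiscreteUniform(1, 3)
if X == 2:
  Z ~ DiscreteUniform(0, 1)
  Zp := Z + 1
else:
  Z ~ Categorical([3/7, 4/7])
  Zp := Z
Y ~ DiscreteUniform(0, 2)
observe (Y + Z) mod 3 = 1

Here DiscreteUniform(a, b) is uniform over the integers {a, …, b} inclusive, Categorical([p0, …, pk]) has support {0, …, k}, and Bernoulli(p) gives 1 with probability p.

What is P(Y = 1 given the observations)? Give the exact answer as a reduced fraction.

Enumerate traces; 6 have nonzero weight after conditioning:
  (X=1, Z=0, Y=1) weight 1/21
  (X=1, Z=1, Y=0) weight 4/63
  (X=2, Z=0, Y=1) weight 1/18
  (X=2, Z=1, Y=0) weight 1/18
  (X=3, Z=0, Y=1) weight 1/21
  (X=3, Z=1, Y=0) weight 4/63
Group by Y:
  weight(Y=0) = 23/126
  weight(Y=1) = 19/126
Total weight = 23/126 + 19/126 = 1/3
P(Y=0 | obs) = 23/126 / 1/3 = 23/42
P(Y=1 | obs) = 19/126 / 1/3 = 19/42

P(Y = 1 | obs) = 19/42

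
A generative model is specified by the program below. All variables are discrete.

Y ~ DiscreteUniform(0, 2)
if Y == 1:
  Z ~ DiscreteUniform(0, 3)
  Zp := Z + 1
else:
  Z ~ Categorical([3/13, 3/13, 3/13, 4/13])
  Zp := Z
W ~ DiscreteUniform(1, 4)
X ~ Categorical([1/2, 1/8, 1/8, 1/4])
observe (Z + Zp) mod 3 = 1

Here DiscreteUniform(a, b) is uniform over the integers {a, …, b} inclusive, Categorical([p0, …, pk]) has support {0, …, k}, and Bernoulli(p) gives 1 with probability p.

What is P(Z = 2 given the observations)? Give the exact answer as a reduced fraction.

P(Z = 2 | obs) = 12/25

Enumerate traces; 64 have nonzero weight after conditioning:
  (Y=0, Z=2, W=1, X=0) weight 1/104
  (Y=0, Z=2, W=1, X=1) weight 1/416
  (Y=0, Z=2, W=1, X=2) weight 1/416
  (Y=0, Z=2, W=1, X=3) weight 1/208
  (Y=0, Z=2, W=2, X=0) weight 1/104
  (Y=0, Z=2, W=2, X=1) weight 1/416
  (Y=0, Z=2, W=2, X=2) weight 1/416
  (Y=0, Z=2, W=2, X=3) weight 1/208
  (Y=1, Z=0, W=1, X=0) weight 1/96
  (Y=1, Z=3, W=1, X=0) weight 1/96
  … 54 more
Group by Z:
  weight(Z=0) = 1/12
  weight(Z=2) = 2/13
  weight(Z=3) = 1/12
Total weight = 1/12 + 2/13 + 1/12 = 25/78
P(Z=0 | obs) = 1/12 / 25/78 = 13/50
P(Z=2 | obs) = 2/13 / 25/78 = 12/25
P(Z=3 | obs) = 1/12 / 25/78 = 13/50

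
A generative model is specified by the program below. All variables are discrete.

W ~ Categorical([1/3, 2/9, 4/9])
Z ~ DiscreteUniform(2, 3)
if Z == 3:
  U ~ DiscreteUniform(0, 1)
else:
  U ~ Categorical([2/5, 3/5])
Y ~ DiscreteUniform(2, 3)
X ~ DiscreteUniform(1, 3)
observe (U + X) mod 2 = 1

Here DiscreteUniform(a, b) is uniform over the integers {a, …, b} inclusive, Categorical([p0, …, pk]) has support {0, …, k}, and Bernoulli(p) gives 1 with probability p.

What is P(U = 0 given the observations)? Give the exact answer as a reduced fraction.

Enumerate traces; 36 have nonzero weight after conditioning:
  (W=0, Z=2, U=0, Y=2, X=1) weight 1/90
  (W=0, Z=2, U=0, Y=2, X=3) weight 1/90
  (W=0, Z=2, U=0, Y=3, X=1) weight 1/90
  (W=0, Z=2, U=0, Y=3, X=3) weight 1/90
  (W=0, Z=2, U=1, Y=2, X=2) weight 1/60
  (W=0, Z=2, U=1, Y=3, X=2) weight 1/60
  (W=0, Z=3, U=0, Y=2, X=1) weight 1/72
  (W=0, Z=3, U=0, Y=2, X=3) weight 1/72
  … 28 more
Group by U:
  weight(U=0) = 3/10
  weight(U=1) = 11/60
Total weight = 3/10 + 11/60 = 29/60
P(U=0 | obs) = 3/10 / 29/60 = 18/29
P(U=1 | obs) = 11/60 / 29/60 = 11/29

P(U = 0 | obs) = 18/29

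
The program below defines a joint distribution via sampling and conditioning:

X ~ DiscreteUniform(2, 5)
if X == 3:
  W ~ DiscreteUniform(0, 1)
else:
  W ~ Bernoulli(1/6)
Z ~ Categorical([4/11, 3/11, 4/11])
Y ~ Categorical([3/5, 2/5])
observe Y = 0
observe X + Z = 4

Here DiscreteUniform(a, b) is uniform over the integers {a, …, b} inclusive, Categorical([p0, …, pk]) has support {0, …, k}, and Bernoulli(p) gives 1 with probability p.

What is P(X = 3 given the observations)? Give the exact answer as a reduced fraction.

Enumerate traces; 6 have nonzero weight after conditioning:
  (X=2, W=0, Z=2, Y=0) weight 1/22
  (X=2, W=1, Z=2, Y=0) weight 1/110
  (X=3, W=0, Z=1, Y=0) weight 9/440
  (X=3, W=1, Z=1, Y=0) weight 9/440
  (X=4, W=0, Z=0, Y=0) weight 1/22
  (X=4, W=1, Z=0, Y=0) weight 1/110
Group by X:
  weight(X=2) = 3/55
  weight(X=3) = 9/220
  weight(X=4) = 3/55
Total weight = 3/55 + 9/220 + 3/55 = 3/20
P(X=2 | obs) = 3/55 / 3/20 = 4/11
P(X=3 | obs) = 9/220 / 3/20 = 3/11
P(X=4 | obs) = 3/55 / 3/20 = 4/11

P(X = 3 | obs) = 3/11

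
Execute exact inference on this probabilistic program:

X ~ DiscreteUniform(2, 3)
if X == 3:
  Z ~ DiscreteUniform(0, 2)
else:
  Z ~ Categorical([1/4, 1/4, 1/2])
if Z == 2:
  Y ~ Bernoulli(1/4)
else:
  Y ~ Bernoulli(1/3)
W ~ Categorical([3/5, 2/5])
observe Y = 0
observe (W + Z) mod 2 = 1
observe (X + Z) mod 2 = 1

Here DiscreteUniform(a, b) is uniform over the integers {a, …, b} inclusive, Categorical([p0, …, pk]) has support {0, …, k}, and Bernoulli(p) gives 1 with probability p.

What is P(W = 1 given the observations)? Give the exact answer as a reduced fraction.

Enumerate traces; 3 have nonzero weight after conditioning:
  (X=2, Z=1, Y=0, W=0) weight 1/20
  (X=3, Z=0, Y=0, W=1) weight 2/45
  (X=3, Z=2, Y=0, W=1) weight 1/20
Group by W:
  weight(W=0) = 1/20
  weight(W=1) = 17/180
Total weight = 1/20 + 17/180 = 13/90
P(W=0 | obs) = 1/20 / 13/90 = 9/26
P(W=1 | obs) = 17/180 / 13/90 = 17/26

P(W = 1 | obs) = 17/26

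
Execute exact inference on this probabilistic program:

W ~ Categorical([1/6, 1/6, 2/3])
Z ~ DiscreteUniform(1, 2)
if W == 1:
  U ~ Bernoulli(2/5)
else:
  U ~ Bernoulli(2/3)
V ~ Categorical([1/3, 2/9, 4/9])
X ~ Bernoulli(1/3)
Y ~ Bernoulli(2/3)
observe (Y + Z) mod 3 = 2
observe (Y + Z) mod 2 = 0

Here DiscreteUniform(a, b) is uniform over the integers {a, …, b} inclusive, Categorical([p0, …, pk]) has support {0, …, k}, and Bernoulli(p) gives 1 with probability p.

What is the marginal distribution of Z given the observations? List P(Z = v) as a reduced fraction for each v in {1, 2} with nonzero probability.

Enumerate traces; 72 have nonzero weight after conditioning:
  (W=0, Z=1, U=0, V=0, X=0, Y=1) weight 1/243
  (W=0, Z=1, U=0, V=0, X=1, Y=1) weight 1/486
  (W=0, Z=1, U=0, V=1, X=0, Y=1) weight 2/729
  (W=0, Z=1, U=0, V=1, X=1, Y=1) weight 1/729
  (W=0, Z=1, U=0, V=2, X=0, Y=1) weight 4/729
  (W=0, Z=1, U=0, V=2, X=1, Y=1) weight 2/729
  (W=0, Z=1, U=1, V=0, X=0, Y=1) weight 2/243
  (W=0, Z=1, U=1, V=0, X=1, Y=1) weight 1/243
  (W=0, Z=2, U=0, V=0, X=0, Y=0) weight 1/486
  … 63 more
Group by Z:
  weight(Z=1) = 1/3
  weight(Z=2) = 1/6
Total weight = 1/3 + 1/6 = 1/2
P(Z=1 | obs) = 1/3 / 1/2 = 2/3
P(Z=2 | obs) = 1/6 / 1/2 = 1/3

P(Z=1) = 2/3, P(Z=2) = 1/3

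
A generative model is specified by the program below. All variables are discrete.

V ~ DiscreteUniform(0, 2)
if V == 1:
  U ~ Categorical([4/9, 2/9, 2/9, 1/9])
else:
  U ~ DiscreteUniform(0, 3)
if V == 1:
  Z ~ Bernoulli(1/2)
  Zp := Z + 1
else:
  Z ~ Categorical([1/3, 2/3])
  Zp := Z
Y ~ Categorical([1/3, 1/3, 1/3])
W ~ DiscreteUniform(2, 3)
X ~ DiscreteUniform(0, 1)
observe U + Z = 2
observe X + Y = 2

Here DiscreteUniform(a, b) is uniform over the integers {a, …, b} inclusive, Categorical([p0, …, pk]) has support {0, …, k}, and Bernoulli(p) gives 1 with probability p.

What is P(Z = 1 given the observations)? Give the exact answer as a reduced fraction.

Enumerate traces; 24 have nonzero weight after conditioning:
  (V=0, U=1, Z=1, Y=1, W=2, X=1) weight 1/216
  (V=0, U=1, Z=1, Y=1, W=3, X=1) weight 1/216
  (V=0, U=1, Z=1, Y=2, W=2, X=0) weight 1/216
  (V=0, U=1, Z=1, Y=2, W=3, X=0) weight 1/216
  (V=0, U=2, Z=0, Y=1, W=2, X=1) weight 1/432
  (V=0, U=2, Z=0, Y=1, W=3, X=1) weight 1/432
  (V=0, U=2, Z=0, Y=2, W=2, X=0) weight 1/432
  (V=0, U=2, Z=0, Y=2, W=3, X=0) weight 1/432
  … 16 more
Group by Z:
  weight(Z=0) = 5/162
  weight(Z=1) = 4/81
Total weight = 5/162 + 4/81 = 13/162
P(Z=0 | obs) = 5/162 / 13/162 = 5/13
P(Z=1 | obs) = 4/81 / 13/162 = 8/13

P(Z = 1 | obs) = 8/13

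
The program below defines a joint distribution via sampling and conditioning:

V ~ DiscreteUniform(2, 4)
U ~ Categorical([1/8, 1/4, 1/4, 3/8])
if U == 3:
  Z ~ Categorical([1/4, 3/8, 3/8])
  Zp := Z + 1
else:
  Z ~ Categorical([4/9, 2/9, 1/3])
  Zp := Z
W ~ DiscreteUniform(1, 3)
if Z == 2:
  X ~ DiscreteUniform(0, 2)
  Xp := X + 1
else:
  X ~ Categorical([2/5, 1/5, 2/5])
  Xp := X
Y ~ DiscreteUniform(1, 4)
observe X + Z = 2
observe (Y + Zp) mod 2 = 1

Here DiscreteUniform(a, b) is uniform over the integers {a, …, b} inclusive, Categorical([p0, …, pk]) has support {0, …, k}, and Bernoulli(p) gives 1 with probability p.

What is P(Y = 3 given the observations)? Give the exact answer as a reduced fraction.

P(Y = 3 | obs) = 601/1848

Enumerate traces; 216 have nonzero weight after conditioning:
  (V=2, U=0, Z=0, W=1, X=2, Y=1) weight 1/1620
  (V=2, U=0, Z=0, W=1, X=2, Y=3) weight 1/1620
  (V=2, U=0, Z=0, W=2, X=2, Y=1) weight 1/1620
  (V=2, U=0, Z=0, W=2, X=2, Y=3) weight 1/1620
  (V=2, U=0, Z=0, W=3, X=2, Y=1) weight 1/1620
  (V=2, U=0, Z=0, W=3, X=2, Y=3) weight 1/1620
  (V=2, U=0, Z=1, W=1, X=1, Y=2) weight 1/6480
  (V=2, U=0, Z=1, W=1, X=1, Y=4) weight 1/6480
  … 208 more
Group by Y:
  weight(Y=1) = 601/11520
  weight(Y=2) = 323/11520
  weight(Y=3) = 601/11520
  weight(Y=4) = 323/11520
Total weight = 601/11520 + 323/11520 + 601/11520 + 323/11520 = 77/480
P(Y=1 | obs) = 601/11520 / 77/480 = 601/1848
P(Y=2 | obs) = 323/11520 / 77/480 = 323/1848
P(Y=3 | obs) = 601/11520 / 77/480 = 601/1848
P(Y=4 | obs) = 323/11520 / 77/480 = 323/1848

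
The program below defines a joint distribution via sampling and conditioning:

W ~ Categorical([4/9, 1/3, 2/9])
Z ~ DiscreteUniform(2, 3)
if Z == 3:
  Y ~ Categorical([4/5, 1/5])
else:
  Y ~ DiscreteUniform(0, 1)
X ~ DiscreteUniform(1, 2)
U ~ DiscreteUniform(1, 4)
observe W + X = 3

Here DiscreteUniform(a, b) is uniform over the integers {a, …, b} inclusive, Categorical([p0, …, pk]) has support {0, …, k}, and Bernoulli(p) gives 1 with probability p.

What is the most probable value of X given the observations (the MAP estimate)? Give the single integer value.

argmax_v P(X = v | obs) = 2

Enumerate traces; 32 have nonzero weight after conditioning:
  (W=1, Z=2, Y=0, X=2, U=1) weight 1/96
  (W=1, Z=2, Y=0, X=2, U=2) weight 1/96
  (W=1, Z=2, Y=0, X=2, U=3) weight 1/96
  (W=1, Z=2, Y=0, X=2, U=4) weight 1/96
  (W=1, Z=2, Y=1, X=2, U=1) weight 1/96
  (W=1, Z=2, Y=1, X=2, U=2) weight 1/96
  (W=1, Z=2, Y=1, X=2, U=3) weight 1/96
  (W=1, Z=2, Y=1, X=2, U=4) weight 1/96
  (W=2, Z=2, Y=0, X=1, U=1) weight 1/144
  … 23 more
Group by X:
  weight(X=1) = 1/9
  weight(X=2) = 1/6
Total weight = 1/9 + 1/6 = 5/18
P(X=1 | obs) = 1/9 / 5/18 = 2/5
P(X=2 | obs) = 1/6 / 5/18 = 3/5
argmax = 2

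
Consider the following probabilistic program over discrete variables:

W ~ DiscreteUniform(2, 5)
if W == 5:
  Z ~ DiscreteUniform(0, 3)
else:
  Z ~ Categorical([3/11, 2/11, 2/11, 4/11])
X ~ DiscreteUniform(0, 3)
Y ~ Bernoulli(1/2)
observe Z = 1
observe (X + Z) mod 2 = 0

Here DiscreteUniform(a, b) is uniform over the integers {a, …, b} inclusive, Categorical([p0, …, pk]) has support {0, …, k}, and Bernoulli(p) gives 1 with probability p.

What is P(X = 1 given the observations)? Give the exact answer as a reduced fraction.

P(X = 1 | obs) = 1/2

Enumerate traces; 16 have nonzero weight after conditioning:
  (W=2, Z=1, X=1, Y=0) weight 1/176
  (W=2, Z=1, X=1, Y=1) weight 1/176
  (W=2, Z=1, X=3, Y=0) weight 1/176
  (W=2, Z=1, X=3, Y=1) weight 1/176
  (W=3, Z=1, X=1, Y=0) weight 1/176
  (W=3, Z=1, X=1, Y=1) weight 1/176
  (W=3, Z=1, X=3, Y=0) weight 1/176
  (W=3, Z=1, X=3, Y=1) weight 1/176
  … 8 more
Group by X:
  weight(X=1) = 35/704
  weight(X=3) = 35/704
Total weight = 35/704 + 35/704 = 35/352
P(X=1 | obs) = 35/704 / 35/352 = 1/2
P(X=3 | obs) = 35/704 / 35/352 = 1/2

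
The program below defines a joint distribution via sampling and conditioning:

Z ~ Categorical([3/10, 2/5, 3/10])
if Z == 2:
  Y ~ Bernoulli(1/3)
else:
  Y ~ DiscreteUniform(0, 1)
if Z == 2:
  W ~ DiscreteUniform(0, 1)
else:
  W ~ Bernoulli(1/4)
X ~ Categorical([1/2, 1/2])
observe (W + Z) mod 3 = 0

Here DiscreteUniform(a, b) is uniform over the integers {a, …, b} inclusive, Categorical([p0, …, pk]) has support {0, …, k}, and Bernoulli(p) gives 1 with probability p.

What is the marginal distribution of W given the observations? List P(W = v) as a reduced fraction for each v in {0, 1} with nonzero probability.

P(W=0) = 3/5, P(W=1) = 2/5

Enumerate traces; 8 have nonzero weight after conditioning:
  (Z=0, Y=0, W=0, X=0) weight 9/160
  (Z=0, Y=0, W=0, X=1) weight 9/160
  (Z=0, Y=1, W=0, X=0) weight 9/160
  (Z=0, Y=1, W=0, X=1) weight 9/160
  (Z=2, Y=0, W=1, X=0) weight 1/20
  (Z=2, Y=0, W=1, X=1) weight 1/20
  (Z=2, Y=1, W=1, X=0) weight 1/40
  (Z=2, Y=1, W=1, X=1) weight 1/40
Group by W:
  weight(W=0) = 9/40
  weight(W=1) = 3/20
Total weight = 9/40 + 3/20 = 3/8
P(W=0 | obs) = 9/40 / 3/8 = 3/5
P(W=1 | obs) = 3/20 / 3/8 = 2/5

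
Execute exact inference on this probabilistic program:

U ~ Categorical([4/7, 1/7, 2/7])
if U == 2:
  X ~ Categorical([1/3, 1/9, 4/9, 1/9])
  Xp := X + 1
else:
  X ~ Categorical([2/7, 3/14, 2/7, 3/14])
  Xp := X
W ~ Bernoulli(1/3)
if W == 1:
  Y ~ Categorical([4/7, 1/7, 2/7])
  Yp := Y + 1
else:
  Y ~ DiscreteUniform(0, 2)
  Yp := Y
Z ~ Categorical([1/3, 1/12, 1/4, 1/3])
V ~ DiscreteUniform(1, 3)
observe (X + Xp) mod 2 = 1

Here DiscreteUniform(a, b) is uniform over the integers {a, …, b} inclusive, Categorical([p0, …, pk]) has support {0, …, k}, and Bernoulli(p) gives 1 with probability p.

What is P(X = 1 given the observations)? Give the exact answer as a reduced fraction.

Enumerate traces; 288 have nonzero weight after conditioning:
  (U=2, X=0, W=0, Y=0, Z=0, V=1) weight 4/1701
  (U=2, X=0, W=0, Y=0, Z=0, V=2) weight 4/1701
  (U=2, X=0, W=0, Y=0, Z=0, V=3) weight 4/1701
  (U=2, X=0, W=0, Y=0, Z=1, V=1) weight 1/1701
  (U=2, X=0, W=0, Y=0, Z=1, V=2) weight 1/1701
  (U=2, X=0, W=0, Y=0, Z=1, V=3) weight 1/1701
  (U=2, X=0, W=0, Y=0, Z=2, V=1) weight 1/567
  (U=2, X=0, W=0, Y=0, Z=2, V=2) weight 1/567
  (U=2, X=1, W=0, Y=0, Z=0, V=1) weight 4/5103
  (U=2, X=2, W=0, Y=0, Z=0, V=1) weight 16/5103
  … 278 more
Group by X:
  weight(X=0) = 2/21
  weight(X=1) = 2/63
  weight(X=2) = 8/63
  weight(X=3) = 2/63
Total weight = 2/21 + 2/63 + 8/63 + 2/63 = 2/7
P(X=0 | obs) = 2/21 / 2/7 = 1/3
P(X=1 | obs) = 2/63 / 2/7 = 1/9
P(X=2 | obs) = 8/63 / 2/7 = 4/9
P(X=3 | obs) = 2/63 / 2/7 = 1/9

P(X = 1 | obs) = 1/9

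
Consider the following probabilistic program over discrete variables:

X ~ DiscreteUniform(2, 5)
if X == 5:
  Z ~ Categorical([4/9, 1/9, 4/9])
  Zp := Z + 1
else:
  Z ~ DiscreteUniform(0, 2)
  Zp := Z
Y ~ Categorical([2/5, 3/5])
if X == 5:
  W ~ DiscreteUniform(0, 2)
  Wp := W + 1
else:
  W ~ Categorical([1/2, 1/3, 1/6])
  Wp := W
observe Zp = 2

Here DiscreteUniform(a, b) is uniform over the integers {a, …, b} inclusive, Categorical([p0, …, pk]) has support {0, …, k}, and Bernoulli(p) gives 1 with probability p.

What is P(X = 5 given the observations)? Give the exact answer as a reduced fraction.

Enumerate traces; 24 have nonzero weight after conditioning:
  (X=2, Z=2, Y=0, W=0) weight 1/60
  (X=2, Z=2, Y=0, W=1) weight 1/90
  (X=2, Z=2, Y=0, W=2) weight 1/180
  (X=2, Z=2, Y=1, W=0) weight 1/40
  (X=2, Z=2, Y=1, W=1) weight 1/60
  (X=2, Z=2, Y=1, W=2) weight 1/120
  (X=3, Z=2, Y=0, W=0) weight 1/60
  (X=3, Z=2, Y=0, W=1) weight 1/90
  (X=4, Z=2, Y=0, W=0) weight 1/60
  (X=5, Z=1, Y=0, W=0) weight 1/270
  … 14 more
Group by X:
  weight(X=2) = 1/12
  weight(X=3) = 1/12
  weight(X=4) = 1/12
  weight(X=5) = 1/36
Total weight = 1/12 + 1/12 + 1/12 + 1/36 = 5/18
P(X=2 | obs) = 1/12 / 5/18 = 3/10
P(X=3 | obs) = 1/12 / 5/18 = 3/10
P(X=4 | obs) = 1/12 / 5/18 = 3/10
P(X=5 | obs) = 1/36 / 5/18 = 1/10

P(X = 5 | obs) = 1/10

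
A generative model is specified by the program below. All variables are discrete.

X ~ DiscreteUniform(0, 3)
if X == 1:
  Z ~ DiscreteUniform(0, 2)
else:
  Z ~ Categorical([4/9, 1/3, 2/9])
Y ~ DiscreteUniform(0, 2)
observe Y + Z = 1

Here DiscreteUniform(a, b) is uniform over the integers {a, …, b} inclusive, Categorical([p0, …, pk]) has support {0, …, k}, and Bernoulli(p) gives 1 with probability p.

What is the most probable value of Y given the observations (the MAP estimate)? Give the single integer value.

argmax_v P(Y = v | obs) = 1

Enumerate traces; 8 have nonzero weight after conditioning:
  (X=0, Z=0, Y=1) weight 1/27
  (X=0, Z=1, Y=0) weight 1/36
  (X=1, Z=0, Y=1) weight 1/36
  (X=1, Z=1, Y=0) weight 1/36
  (X=2, Z=0, Y=1) weight 1/27
  (X=2, Z=1, Y=0) weight 1/36
  (X=3, Z=0, Y=1) weight 1/27
  (X=3, Z=1, Y=0) weight 1/36
Group by Y:
  weight(Y=0) = 1/9
  weight(Y=1) = 5/36
Total weight = 1/9 + 5/36 = 1/4
P(Y=0 | obs) = 1/9 / 1/4 = 4/9
P(Y=1 | obs) = 5/36 / 1/4 = 5/9
argmax = 1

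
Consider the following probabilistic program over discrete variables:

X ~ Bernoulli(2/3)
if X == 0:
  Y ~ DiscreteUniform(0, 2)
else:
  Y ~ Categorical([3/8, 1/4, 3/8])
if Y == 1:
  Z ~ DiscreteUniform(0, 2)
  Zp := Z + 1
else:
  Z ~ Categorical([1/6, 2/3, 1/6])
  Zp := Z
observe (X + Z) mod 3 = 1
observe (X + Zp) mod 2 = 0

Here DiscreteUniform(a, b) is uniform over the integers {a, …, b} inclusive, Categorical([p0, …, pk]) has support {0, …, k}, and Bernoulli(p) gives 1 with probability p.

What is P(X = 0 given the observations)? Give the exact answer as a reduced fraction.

Enumerate traces; 2 have nonzero weight after conditioning:
  (X=0, Y=1, Z=1) weight 1/27
  (X=1, Y=1, Z=0) weight 1/18
Group by X:
  weight(X=0) = 1/27
  weight(X=1) = 1/18
Total weight = 1/27 + 1/18 = 5/54
P(X=0 | obs) = 1/27 / 5/54 = 2/5
P(X=1 | obs) = 1/18 / 5/54 = 3/5

P(X = 0 | obs) = 2/5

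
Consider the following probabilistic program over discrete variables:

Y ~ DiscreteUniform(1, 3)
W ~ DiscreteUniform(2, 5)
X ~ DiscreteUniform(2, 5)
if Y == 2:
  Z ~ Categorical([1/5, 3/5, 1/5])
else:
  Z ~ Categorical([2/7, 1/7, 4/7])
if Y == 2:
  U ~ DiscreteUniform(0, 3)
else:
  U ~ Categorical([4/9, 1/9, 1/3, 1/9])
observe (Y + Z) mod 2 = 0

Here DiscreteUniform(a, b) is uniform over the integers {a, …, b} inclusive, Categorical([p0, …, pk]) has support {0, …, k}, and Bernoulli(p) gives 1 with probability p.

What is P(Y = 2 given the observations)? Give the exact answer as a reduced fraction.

P(Y = 2 | obs) = 7/12

Enumerate traces; 256 have nonzero weight after conditioning:
  (Y=1, W=2, X=2, Z=1, U=0) weight 1/756
  (Y=1, W=2, X=2, Z=1, U=1) weight 1/3024
  (Y=1, W=2, X=2, Z=1, U=2) weight 1/1008
  (Y=1, W=2, X=2, Z=1, U=3) weight 1/3024
  (Y=1, W=2, X=3, Z=1, U=0) weight 1/756
  (Y=1, W=2, X=3, Z=1, U=1) weight 1/3024
  (Y=1, W=2, X=3, Z=1, U=2) weight 1/1008
  (Y=1, W=2, X=3, Z=1, U=3) weight 1/3024
  (Y=2, W=2, X=2, Z=0, U=0) weight 1/960
  (Y=3, W=2, X=2, Z=1, U=0) weight 1/756
  … 246 more
Group by Y:
  weight(Y=1) = 1/21
  weight(Y=2) = 2/15
  weight(Y=3) = 1/21
Total weight = 1/21 + 2/15 + 1/21 = 8/35
P(Y=1 | obs) = 1/21 / 8/35 = 5/24
P(Y=2 | obs) = 2/15 / 8/35 = 7/12
P(Y=3 | obs) = 1/21 / 8/35 = 5/24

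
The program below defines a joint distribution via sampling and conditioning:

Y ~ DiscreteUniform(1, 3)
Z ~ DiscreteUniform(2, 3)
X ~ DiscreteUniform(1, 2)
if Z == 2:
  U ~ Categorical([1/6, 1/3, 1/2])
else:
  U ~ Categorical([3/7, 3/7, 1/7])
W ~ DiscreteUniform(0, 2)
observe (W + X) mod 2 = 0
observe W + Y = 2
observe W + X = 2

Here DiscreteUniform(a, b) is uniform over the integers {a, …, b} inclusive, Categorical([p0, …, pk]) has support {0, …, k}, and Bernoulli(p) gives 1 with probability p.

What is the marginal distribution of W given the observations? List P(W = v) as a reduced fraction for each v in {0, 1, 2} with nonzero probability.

P(W=0) = 1/2, P(W=1) = 1/2

Enumerate traces; 12 have nonzero weight after conditioning:
  (Y=1, Z=2, X=1, U=0, W=1) weight 1/216
  (Y=1, Z=2, X=1, U=1, W=1) weight 1/108
  (Y=1, Z=2, X=1, U=2, W=1) weight 1/72
  (Y=1, Z=3, X=1, U=0, W=1) weight 1/84
  (Y=1, Z=3, X=1, U=1, W=1) weight 1/84
  (Y=1, Z=3, X=1, U=2, W=1) weight 1/252
  (Y=2, Z=2, X=2, U=0, W=0) weight 1/216
  (Y=2, Z=2, X=2, U=1, W=0) weight 1/108
  … 4 more
Group by W:
  weight(W=0) = 1/18
  weight(W=1) = 1/18
Total weight = 1/18 + 1/18 = 1/9
P(W=0 | obs) = 1/18 / 1/9 = 1/2
P(W=1 | obs) = 1/18 / 1/9 = 1/2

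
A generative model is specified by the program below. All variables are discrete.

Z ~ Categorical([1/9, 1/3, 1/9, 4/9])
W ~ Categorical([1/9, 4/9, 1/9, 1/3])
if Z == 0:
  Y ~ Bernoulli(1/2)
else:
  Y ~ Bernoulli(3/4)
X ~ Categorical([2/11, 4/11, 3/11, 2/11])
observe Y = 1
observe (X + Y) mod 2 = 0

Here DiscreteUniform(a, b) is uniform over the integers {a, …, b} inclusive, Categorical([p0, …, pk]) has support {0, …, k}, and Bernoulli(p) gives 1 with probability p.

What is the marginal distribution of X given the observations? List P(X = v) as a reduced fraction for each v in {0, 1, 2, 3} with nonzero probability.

Enumerate traces; 32 have nonzero weight after conditioning:
  (Z=0, W=0, Y=1, X=1) weight 2/891
  (Z=0, W=0, Y=1, X=3) weight 1/891
  (Z=0, W=1, Y=1, X=1) weight 8/891
  (Z=0, W=1, Y=1, X=3) weight 4/891
  (Z=0, W=2, Y=1, X=1) weight 2/891
  (Z=0, W=2, Y=1, X=3) weight 1/891
  (Z=0, W=3, Y=1, X=1) weight 2/297
  (Z=0, W=3, Y=1, X=3) weight 1/297
  … 24 more
Group by X:
  weight(X=1) = 26/99
  weight(X=3) = 13/99
Total weight = 26/99 + 13/99 = 13/33
P(X=1 | obs) = 26/99 / 13/33 = 2/3
P(X=3 | obs) = 13/99 / 13/33 = 1/3

P(X=1) = 2/3, P(X=3) = 1/3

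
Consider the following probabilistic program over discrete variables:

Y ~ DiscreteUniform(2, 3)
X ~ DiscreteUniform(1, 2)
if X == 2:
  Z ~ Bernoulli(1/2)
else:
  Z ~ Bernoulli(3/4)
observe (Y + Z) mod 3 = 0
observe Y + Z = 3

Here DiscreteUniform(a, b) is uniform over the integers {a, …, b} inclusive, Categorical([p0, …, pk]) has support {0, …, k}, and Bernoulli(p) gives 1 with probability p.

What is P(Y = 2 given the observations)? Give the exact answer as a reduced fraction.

Enumerate traces; 4 have nonzero weight after conditioning:
  (Y=2, X=1, Z=1) weight 3/16
  (Y=2, X=2, Z=1) weight 1/8
  (Y=3, X=1, Z=0) weight 1/16
  (Y=3, X=2, Z=0) weight 1/8
Group by Y:
  weight(Y=2) = 5/16
  weight(Y=3) = 3/16
Total weight = 5/16 + 3/16 = 1/2
P(Y=2 | obs) = 5/16 / 1/2 = 5/8
P(Y=3 | obs) = 3/16 / 1/2 = 3/8

P(Y = 2 | obs) = 5/8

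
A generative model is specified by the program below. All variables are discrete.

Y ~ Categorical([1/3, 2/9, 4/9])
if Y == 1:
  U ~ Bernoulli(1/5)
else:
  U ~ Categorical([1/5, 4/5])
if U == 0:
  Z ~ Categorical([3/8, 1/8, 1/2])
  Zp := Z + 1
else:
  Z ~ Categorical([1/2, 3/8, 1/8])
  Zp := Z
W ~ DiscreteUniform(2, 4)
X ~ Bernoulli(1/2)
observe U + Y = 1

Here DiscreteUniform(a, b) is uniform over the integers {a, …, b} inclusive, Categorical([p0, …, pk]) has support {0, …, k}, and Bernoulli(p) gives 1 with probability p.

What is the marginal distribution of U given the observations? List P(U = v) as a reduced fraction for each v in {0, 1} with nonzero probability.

Enumerate traces; 36 have nonzero weight after conditioning:
  (Y=0, U=1, Z=0, W=2, X=0) weight 1/45
  (Y=0, U=1, Z=0, W=2, X=1) weight 1/45
  (Y=0, U=1, Z=0, W=3, X=0) weight 1/45
  (Y=0, U=1, Z=0, W=3, X=1) weight 1/45
  (Y=0, U=1, Z=0, W=4, X=0) weight 1/45
  (Y=0, U=1, Z=0, W=4, X=1) weight 1/45
  (Y=0, U=1, Z=1, W=2, X=0) weight 1/60
  (Y=0, U=1, Z=1, W=2, X=1) weight 1/60
  (Y=1, U=0, Z=0, W=2, X=0) weight 1/90
  … 27 more
Group by U:
  weight(U=0) = 8/45
  weight(U=1) = 4/15
Total weight = 8/45 + 4/15 = 4/9
P(U=0 | obs) = 8/45 / 4/9 = 2/5
P(U=1 | obs) = 4/15 / 4/9 = 3/5

P(U=0) = 2/5, P(U=1) = 3/5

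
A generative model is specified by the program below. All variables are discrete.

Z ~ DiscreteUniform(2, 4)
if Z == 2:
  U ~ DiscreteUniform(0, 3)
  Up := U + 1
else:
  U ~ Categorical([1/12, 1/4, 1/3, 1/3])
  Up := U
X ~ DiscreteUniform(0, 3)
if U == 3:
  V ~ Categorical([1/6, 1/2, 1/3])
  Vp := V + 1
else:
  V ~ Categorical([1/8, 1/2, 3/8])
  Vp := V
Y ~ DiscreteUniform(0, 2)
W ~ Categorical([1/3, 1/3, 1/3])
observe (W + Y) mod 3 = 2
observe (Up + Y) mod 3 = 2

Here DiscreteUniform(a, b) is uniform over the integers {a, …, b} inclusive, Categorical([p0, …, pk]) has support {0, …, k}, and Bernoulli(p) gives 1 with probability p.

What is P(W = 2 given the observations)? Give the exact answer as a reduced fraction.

Enumerate traces; 144 have nonzero weight after conditioning:
  (Z=2, U=0, X=0, V=0, Y=1, W=1) weight 1/3456
  (Z=2, U=0, X=0, V=1, Y=1, W=1) weight 1/864
  (Z=2, U=0, X=0, V=2, Y=1, W=1) weight 1/1152
  (Z=2, U=0, X=1, V=0, Y=1, W=1) weight 1/3456
  (Z=2, U=0, X=1, V=1, Y=1, W=1) weight 1/864
  (Z=2, U=0, X=1, V=2, Y=1, W=1) weight 1/1152
  (Z=2, U=0, X=2, V=0, Y=1, W=1) weight 1/3456
  (Z=2, U=0, X=2, V=1, Y=1, W=1) weight 1/864
  (Z=2, U=1, X=0, V=0, Y=0, W=2) weight 1/3456
  (Z=2, U=2, X=0, V=0, Y=2, W=0) weight 1/3456
  … 134 more
Group by W:
  weight(W=0) = 13/324
  weight(W=1) = 1/27
  weight(W=2) = 11/324
Total weight = 13/324 + 1/27 + 11/324 = 1/9
P(W=0 | obs) = 13/324 / 1/9 = 13/36
P(W=1 | obs) = 1/27 / 1/9 = 1/3
P(W=2 | obs) = 11/324 / 1/9 = 11/36

P(W = 2 | obs) = 11/36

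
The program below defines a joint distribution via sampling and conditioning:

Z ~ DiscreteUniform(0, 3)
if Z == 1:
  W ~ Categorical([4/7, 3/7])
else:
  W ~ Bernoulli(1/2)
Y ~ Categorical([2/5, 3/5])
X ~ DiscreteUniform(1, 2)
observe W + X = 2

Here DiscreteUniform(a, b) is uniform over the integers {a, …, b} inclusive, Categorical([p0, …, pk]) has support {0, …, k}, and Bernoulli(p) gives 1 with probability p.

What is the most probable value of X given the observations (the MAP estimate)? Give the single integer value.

Enumerate traces; 16 have nonzero weight after conditioning:
  (Z=0, W=0, Y=0, X=2) weight 1/40
  (Z=0, W=0, Y=1, X=2) weight 3/80
  (Z=0, W=1, Y=0, X=1) weight 1/40
  (Z=0, W=1, Y=1, X=1) weight 3/80
  (Z=1, W=0, Y=0, X=2) weight 1/35
  (Z=1, W=0, Y=1, X=2) weight 3/70
  (Z=1, W=1, Y=0, X=1) weight 3/140
  (Z=1, W=1, Y=1, X=1) weight 9/280
  … 8 more
Group by X:
  weight(X=1) = 27/112
  weight(X=2) = 29/112
Total weight = 27/112 + 29/112 = 1/2
P(X=1 | obs) = 27/112 / 1/2 = 27/56
P(X=2 | obs) = 29/112 / 1/2 = 29/56
argmax = 2

argmax_v P(X = v | obs) = 2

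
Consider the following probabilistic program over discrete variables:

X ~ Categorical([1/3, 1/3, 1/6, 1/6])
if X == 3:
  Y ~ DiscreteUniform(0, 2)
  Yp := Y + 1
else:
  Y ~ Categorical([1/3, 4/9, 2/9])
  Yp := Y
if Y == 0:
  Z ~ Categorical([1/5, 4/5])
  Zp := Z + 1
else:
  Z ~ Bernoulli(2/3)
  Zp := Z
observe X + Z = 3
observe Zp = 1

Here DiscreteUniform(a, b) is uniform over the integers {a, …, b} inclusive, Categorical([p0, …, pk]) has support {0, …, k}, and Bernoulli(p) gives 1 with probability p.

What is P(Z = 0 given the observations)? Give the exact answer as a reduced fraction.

P(Z = 0 | obs) = 3/23

Enumerate traces; 3 have nonzero weight after conditioning:
  (X=2, Y=1, Z=1) weight 4/81
  (X=2, Y=2, Z=1) weight 2/81
  (X=3, Y=0, Z=0) weight 1/90
Group by Z:
  weight(Z=0) = 1/90
  weight(Z=1) = 2/27
Total weight = 1/90 + 2/27 = 23/270
P(Z=0 | obs) = 1/90 / 23/270 = 3/23
P(Z=1 | obs) = 2/27 / 23/270 = 20/23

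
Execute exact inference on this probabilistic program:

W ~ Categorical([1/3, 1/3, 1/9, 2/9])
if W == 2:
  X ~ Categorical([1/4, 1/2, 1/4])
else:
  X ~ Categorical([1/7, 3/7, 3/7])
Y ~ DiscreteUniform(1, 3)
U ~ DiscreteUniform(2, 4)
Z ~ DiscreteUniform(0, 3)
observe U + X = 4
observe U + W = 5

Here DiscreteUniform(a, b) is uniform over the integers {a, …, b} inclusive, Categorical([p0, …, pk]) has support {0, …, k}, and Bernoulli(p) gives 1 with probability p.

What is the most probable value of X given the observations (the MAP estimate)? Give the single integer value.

Enumerate traces; 36 have nonzero weight after conditioning:
  (W=1, X=0, Y=1, U=4, Z=0) weight 1/756
  (W=1, X=0, Y=1, U=4, Z=1) weight 1/756
  (W=1, X=0, Y=1, U=4, Z=2) weight 1/756
  (W=1, X=0, Y=1, U=4, Z=3) weight 1/756
  (W=1, X=0, Y=2, U=4, Z=0) weight 1/756
  (W=1, X=0, Y=2, U=4, Z=1) weight 1/756
  (W=1, X=0, Y=2, U=4, Z=2) weight 1/756
  (W=1, X=0, Y=2, U=4, Z=3) weight 1/756
  (W=2, X=1, Y=1, U=3, Z=0) weight 1/648
  (W=3, X=2, Y=1, U=2, Z=0) weight 1/378
  … 26 more
Group by X:
  weight(X=0) = 1/63
  weight(X=1) = 1/54
  weight(X=2) = 2/63
Total weight = 1/63 + 1/54 + 2/63 = 25/378
P(X=0 | obs) = 1/63 / 25/378 = 6/25
P(X=1 | obs) = 1/54 / 25/378 = 7/25
P(X=2 | obs) = 2/63 / 25/378 = 12/25
argmax = 2

argmax_v P(X = v | obs) = 2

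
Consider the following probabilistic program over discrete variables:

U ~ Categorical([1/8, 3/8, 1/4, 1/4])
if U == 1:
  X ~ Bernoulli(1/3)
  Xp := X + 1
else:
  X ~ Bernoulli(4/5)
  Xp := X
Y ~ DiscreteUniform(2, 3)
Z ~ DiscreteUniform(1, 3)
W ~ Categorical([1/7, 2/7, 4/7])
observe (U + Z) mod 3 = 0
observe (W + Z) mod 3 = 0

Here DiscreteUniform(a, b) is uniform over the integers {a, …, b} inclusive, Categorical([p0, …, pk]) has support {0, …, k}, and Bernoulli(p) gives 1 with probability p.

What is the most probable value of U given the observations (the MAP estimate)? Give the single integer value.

argmax_v P(U = v | obs) = 2

Enumerate traces; 16 have nonzero weight after conditioning:
  (U=0, X=0, Y=2, Z=3, W=0) weight 1/1680
  (U=0, X=0, Y=3, Z=3, W=0) weight 1/1680
  (U=0, X=1, Y=2, Z=3, W=0) weight 1/420
  (U=0, X=1, Y=3, Z=3, W=0) weight 1/420
  (U=1, X=0, Y=2, Z=2, W=1) weight 1/84
  (U=1, X=0, Y=3, Z=2, W=1) weight 1/84
  (U=1, X=1, Y=2, Z=2, W=1) weight 1/168
  (U=1, X=1, Y=3, Z=2, W=1) weight 1/168
  (U=2, X=0, Y=2, Z=1, W=2) weight 1/210
  (U=3, X=0, Y=2, Z=3, W=0) weight 1/840
  … 6 more
Group by U:
  weight(U=0) = 1/168
  weight(U=1) = 1/28
  weight(U=2) = 1/21
  weight(U=3) = 1/84
Total weight = 1/168 + 1/28 + 1/21 + 1/84 = 17/168
P(U=0 | obs) = 1/168 / 17/168 = 1/17
P(U=1 | obs) = 1/28 / 17/168 = 6/17
P(U=2 | obs) = 1/21 / 17/168 = 8/17
P(U=3 | obs) = 1/84 / 17/168 = 2/17
argmax = 2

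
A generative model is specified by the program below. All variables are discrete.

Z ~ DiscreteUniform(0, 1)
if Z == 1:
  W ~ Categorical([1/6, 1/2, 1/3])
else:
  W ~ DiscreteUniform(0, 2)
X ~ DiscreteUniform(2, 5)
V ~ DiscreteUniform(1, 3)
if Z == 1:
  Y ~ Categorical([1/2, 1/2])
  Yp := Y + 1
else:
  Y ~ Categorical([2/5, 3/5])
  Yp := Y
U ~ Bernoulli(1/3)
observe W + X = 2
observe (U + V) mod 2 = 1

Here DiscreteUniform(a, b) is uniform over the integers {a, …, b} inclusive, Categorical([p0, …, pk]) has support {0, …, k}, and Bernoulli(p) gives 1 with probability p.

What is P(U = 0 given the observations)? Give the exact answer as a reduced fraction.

P(U = 0 | obs) = 4/5

Enumerate traces; 12 have nonzero weight after conditioning:
  (Z=0, W=0, X=2, V=1, Y=0, U=0) weight 1/270
  (Z=0, W=0, X=2, V=1, Y=1, U=0) weight 1/180
  (Z=0, W=0, X=2, V=2, Y=0, U=1) weight 1/540
  (Z=0, W=0, X=2, V=2, Y=1, U=1) weight 1/360
  (Z=0, W=0, X=2, V=3, Y=0, U=0) weight 1/270
  (Z=0, W=0, X=2, V=3, Y=1, U=0) weight 1/180
  (Z=1, W=0, X=2, V=1, Y=0, U=0) weight 1/432
  (Z=1, W=0, X=2, V=1, Y=1, U=0) weight 1/432
  … 4 more
Group by U:
  weight(U=0) = 1/36
  weight(U=1) = 1/144
Total weight = 1/36 + 1/144 = 5/144
P(U=0 | obs) = 1/36 / 5/144 = 4/5
P(U=1 | obs) = 1/144 / 5/144 = 1/5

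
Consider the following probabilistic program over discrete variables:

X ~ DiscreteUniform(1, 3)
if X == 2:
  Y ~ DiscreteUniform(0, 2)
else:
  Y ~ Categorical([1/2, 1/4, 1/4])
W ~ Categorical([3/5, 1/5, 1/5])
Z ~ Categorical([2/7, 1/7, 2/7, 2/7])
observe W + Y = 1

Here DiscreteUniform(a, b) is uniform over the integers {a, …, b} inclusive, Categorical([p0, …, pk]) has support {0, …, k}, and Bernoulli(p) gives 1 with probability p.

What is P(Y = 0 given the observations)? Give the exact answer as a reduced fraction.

Enumerate traces; 24 have nonzero weight after conditioning:
  (X=1, Y=0, W=1, Z=0) weight 1/105
  (X=1, Y=0, W=1, Z=1) weight 1/210
  (X=1, Y=0, W=1, Z=2) weight 1/105
  (X=1, Y=0, W=1, Z=3) weight 1/105
  (X=1, Y=1, W=0, Z=0) weight 1/70
  (X=1, Y=1, W=0, Z=1) weight 1/140
  (X=1, Y=1, W=0, Z=2) weight 1/70
  (X=1, Y=1, W=0, Z=3) weight 1/70
  … 16 more
Group by Y:
  weight(Y=0) = 4/45
  weight(Y=1) = 1/6
Total weight = 4/45 + 1/6 = 23/90
P(Y=0 | obs) = 4/45 / 23/90 = 8/23
P(Y=1 | obs) = 1/6 / 23/90 = 15/23

P(Y = 0 | obs) = 8/23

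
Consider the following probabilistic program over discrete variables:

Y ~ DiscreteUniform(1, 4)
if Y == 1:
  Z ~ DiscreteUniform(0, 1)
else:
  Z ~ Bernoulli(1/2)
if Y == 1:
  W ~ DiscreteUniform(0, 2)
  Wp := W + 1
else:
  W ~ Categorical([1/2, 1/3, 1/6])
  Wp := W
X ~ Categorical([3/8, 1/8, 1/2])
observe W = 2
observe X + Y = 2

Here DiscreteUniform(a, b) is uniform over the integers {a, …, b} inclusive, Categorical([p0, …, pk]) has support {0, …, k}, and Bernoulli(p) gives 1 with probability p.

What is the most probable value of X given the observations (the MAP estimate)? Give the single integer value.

Enumerate traces; 4 have nonzero weight after conditioning:
  (Y=1, Z=0, W=2, X=1) weight 1/192
  (Y=1, Z=1, W=2, X=1) weight 1/192
  (Y=2, Z=0, W=2, X=0) weight 1/128
  (Y=2, Z=1, W=2, X=0) weight 1/128
Group by X:
  weight(X=0) = 1/64
  weight(X=1) = 1/96
Total weight = 1/64 + 1/96 = 5/192
P(X=0 | obs) = 1/64 / 5/192 = 3/5
P(X=1 | obs) = 1/96 / 5/192 = 2/5
argmax = 0

argmax_v P(X = v | obs) = 0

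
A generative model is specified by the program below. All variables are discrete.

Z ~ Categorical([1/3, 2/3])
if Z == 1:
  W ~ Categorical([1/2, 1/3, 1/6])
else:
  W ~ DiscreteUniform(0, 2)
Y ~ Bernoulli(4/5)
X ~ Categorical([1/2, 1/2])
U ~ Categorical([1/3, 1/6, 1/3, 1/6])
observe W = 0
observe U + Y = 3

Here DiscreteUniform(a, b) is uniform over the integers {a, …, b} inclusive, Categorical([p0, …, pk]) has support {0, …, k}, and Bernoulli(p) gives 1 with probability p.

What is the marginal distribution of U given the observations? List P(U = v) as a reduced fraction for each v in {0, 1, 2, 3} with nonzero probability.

Enumerate traces; 8 have nonzero weight after conditioning:
  (Z=0, W=0, Y=0, X=0, U=3) weight 1/540
  (Z=0, W=0, Y=0, X=1, U=3) weight 1/540
  (Z=0, W=0, Y=1, X=0, U=2) weight 2/135
  (Z=0, W=0, Y=1, X=1, U=2) weight 2/135
  (Z=1, W=0, Y=0, X=0, U=3) weight 1/180
  (Z=1, W=0, Y=0, X=1, U=3) weight 1/180
  (Z=1, W=0, Y=1, X=0, U=2) weight 2/45
  (Z=1, W=0, Y=1, X=1, U=2) weight 2/45
Group by U:
  weight(U=2) = 16/135
  weight(U=3) = 2/135
Total weight = 16/135 + 2/135 = 2/15
P(U=2 | obs) = 16/135 / 2/15 = 8/9
P(U=3 | obs) = 2/135 / 2/15 = 1/9

P(U=2) = 8/9, P(U=3) = 1/9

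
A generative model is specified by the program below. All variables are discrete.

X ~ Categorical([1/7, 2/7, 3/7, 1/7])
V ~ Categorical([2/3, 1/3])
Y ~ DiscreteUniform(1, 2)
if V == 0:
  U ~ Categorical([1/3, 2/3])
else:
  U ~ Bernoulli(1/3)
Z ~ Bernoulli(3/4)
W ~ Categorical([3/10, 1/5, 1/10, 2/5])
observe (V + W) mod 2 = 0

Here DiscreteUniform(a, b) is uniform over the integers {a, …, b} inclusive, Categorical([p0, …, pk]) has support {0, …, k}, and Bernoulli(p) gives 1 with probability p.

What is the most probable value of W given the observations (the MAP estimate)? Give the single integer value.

Enumerate traces; 128 have nonzero weight after conditioning:
  (X=0, V=0, Y=1, U=0, Z=0, W=0) weight 1/840
  (X=0, V=0, Y=1, U=0, Z=0, W=2) weight 1/2520
  (X=0, V=0, Y=1, U=0, Z=1, W=0) weight 1/280
  (X=0, V=0, Y=1, U=0, Z=1, W=2) weight 1/840
  (X=0, V=0, Y=1, U=1, Z=0, W=0) weight 1/420
  (X=0, V=0, Y=1, U=1, Z=0, W=2) weight 1/1260
  (X=0, V=0, Y=1, U=1, Z=1, W=0) weight 1/140
  (X=0, V=0, Y=1, U=1, Z=1, W=2) weight 1/420
  (X=0, V=1, Y=1, U=0, Z=0, W=1) weight 1/1260
  (X=0, V=1, Y=1, U=0, Z=0, W=3) weight 1/630
  … 118 more
Group by W:
  weight(W=0) = 1/5
  weight(W=1) = 1/15
  weight(W=2) = 1/15
  weight(W=3) = 2/15
Total weight = 1/5 + 1/15 + 1/15 + 2/15 = 7/15
P(W=0 | obs) = 1/5 / 7/15 = 3/7
P(W=1 | obs) = 1/15 / 7/15 = 1/7
P(W=2 | obs) = 1/15 / 7/15 = 1/7
P(W=3 | obs) = 2/15 / 7/15 = 2/7
argmax = 0

argmax_v P(W = v | obs) = 0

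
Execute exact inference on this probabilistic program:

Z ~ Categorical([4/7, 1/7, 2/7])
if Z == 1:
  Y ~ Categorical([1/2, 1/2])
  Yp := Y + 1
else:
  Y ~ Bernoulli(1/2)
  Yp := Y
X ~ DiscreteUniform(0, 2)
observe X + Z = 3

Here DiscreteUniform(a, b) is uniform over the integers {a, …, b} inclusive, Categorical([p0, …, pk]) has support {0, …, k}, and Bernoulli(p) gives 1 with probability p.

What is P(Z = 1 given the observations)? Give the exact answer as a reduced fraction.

P(Z = 1 | obs) = 1/3

Enumerate traces; 4 have nonzero weight after conditioning:
  (Z=1, Y=0, X=2) weight 1/42
  (Z=1, Y=1, X=2) weight 1/42
  (Z=2, Y=0, X=1) weight 1/21
  (Z=2, Y=1, X=1) weight 1/21
Group by Z:
  weight(Z=1) = 1/21
  weight(Z=2) = 2/21
Total weight = 1/21 + 2/21 = 1/7
P(Z=1 | obs) = 1/21 / 1/7 = 1/3
P(Z=2 | obs) = 2/21 / 1/7 = 2/3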